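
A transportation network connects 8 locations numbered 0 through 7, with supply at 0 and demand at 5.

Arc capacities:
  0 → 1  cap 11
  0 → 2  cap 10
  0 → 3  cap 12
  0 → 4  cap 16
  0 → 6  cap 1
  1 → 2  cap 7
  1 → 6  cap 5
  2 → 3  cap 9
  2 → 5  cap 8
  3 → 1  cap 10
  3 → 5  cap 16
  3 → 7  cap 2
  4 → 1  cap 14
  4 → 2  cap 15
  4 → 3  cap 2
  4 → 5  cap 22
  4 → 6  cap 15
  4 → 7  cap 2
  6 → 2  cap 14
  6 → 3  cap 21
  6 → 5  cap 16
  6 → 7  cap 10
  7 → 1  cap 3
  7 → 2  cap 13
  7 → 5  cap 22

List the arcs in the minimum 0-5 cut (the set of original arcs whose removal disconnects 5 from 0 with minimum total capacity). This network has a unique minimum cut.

Min-cut arcs: {(0,4), (0,6), (1,6), (2,5), (3,5), (3,7)} (total capacity 48)

augment #1: 0→2→5 push 8
augment #2: 0→3→5 push 12
augment #3: 0→4→5 push 16
augment #4: 0→6→5 push 1
augment #5: 0→1→6→5 push 5
augment #6: 0→2→3→5 push 2
augment #7: 0→1→2→3→5 push 2
augment #8: 0→1→2→3→7→5 push 2
max flow = 48; residual-reachable set from 0 gives S-side
cut edges (S→T): {(0,4), (0,6), (1,6), (2,5), (3,5), (3,7)} total cap 48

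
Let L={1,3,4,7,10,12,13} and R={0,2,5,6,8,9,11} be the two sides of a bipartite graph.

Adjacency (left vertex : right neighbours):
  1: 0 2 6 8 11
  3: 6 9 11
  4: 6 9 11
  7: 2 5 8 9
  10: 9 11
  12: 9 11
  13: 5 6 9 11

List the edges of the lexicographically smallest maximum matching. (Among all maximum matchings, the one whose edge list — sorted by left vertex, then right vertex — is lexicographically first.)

|M| = 6 (so the lex-smallest maximum matching has 6 edges)
process left vertices in ascending order; for each, take the smallest-labelled available neighbour that still permits 6 edges overall, or leave it unmatched if none does
lex-smallest matching: {1-0, 3-6, 4-9, 7-2, 10-11, 13-5}

Lex-smallest maximum matching: {(1,0), (3,6), (4,9), (7,2), (10,11), (13,5)}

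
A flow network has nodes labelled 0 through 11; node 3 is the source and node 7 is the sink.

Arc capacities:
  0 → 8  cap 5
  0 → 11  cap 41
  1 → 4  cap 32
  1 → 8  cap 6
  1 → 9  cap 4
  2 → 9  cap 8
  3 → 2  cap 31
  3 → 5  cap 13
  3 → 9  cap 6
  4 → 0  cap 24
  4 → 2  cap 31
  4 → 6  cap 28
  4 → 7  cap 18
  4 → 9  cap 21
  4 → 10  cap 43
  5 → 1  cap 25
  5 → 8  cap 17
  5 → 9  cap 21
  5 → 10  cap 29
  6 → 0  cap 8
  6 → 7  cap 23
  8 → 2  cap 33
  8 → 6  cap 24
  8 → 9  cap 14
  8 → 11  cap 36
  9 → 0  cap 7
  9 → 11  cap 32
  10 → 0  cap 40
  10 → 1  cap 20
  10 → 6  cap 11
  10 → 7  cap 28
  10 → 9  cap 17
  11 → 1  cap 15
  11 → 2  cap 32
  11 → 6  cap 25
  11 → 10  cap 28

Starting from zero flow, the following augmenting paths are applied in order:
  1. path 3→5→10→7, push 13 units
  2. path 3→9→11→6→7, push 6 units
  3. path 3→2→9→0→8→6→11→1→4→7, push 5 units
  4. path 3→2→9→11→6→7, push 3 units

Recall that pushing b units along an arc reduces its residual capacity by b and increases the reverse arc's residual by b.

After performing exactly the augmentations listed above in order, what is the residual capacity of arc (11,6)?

Residual capacity of (11,6): 21

after path 1 (3→5→10→7, push 13): res(11,6)=25
after path 2 (3→9→11→6→7, push 6): res(11,6)=19
after path 3 (3→2→9→0→8→6→11→1→4→7, push 5): res(11,6)=24
after path 4 (3→2→9→11→6→7, push 3): res(11,6)=21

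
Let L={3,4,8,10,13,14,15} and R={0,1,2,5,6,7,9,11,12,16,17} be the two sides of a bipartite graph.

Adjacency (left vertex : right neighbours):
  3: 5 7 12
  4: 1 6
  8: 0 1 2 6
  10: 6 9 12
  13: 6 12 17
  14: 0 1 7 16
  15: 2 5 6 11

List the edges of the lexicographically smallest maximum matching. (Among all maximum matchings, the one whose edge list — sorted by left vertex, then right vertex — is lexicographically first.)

|M| = 7 (so the lex-smallest maximum matching has 7 edges)
process left vertices in ascending order; for each, take the smallest-labelled available neighbour that still permits 7 edges overall, or leave it unmatched if none does
lex-smallest matching: {3-5, 4-1, 8-0, 10-6, 13-12, 14-7, 15-2}

Lex-smallest maximum matching: {(3,5), (4,1), (8,0), (10,6), (13,12), (14,7), (15,2)}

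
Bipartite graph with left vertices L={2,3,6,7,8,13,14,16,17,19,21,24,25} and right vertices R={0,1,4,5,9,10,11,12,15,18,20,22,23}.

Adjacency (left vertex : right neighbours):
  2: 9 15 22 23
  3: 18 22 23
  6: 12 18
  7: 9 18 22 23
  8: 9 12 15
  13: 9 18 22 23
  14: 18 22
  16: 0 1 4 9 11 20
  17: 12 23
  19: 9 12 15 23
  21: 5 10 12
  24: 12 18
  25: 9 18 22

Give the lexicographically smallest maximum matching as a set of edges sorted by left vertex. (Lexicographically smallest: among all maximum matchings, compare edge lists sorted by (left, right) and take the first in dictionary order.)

|M| = 8 (so the lex-smallest maximum matching has 8 edges)
process left vertices in ascending order; for each, take the smallest-labelled available neighbour that still permits 8 edges overall, or leave it unmatched if none does
lex-smallest matching: {2-9, 3-18, 6-12, 7-22, 8-15, 13-23, 16-0, 21-5}

Lex-smallest maximum matching: {(2,9), (3,18), (6,12), (7,22), (8,15), (13,23), (16,0), (21,5)}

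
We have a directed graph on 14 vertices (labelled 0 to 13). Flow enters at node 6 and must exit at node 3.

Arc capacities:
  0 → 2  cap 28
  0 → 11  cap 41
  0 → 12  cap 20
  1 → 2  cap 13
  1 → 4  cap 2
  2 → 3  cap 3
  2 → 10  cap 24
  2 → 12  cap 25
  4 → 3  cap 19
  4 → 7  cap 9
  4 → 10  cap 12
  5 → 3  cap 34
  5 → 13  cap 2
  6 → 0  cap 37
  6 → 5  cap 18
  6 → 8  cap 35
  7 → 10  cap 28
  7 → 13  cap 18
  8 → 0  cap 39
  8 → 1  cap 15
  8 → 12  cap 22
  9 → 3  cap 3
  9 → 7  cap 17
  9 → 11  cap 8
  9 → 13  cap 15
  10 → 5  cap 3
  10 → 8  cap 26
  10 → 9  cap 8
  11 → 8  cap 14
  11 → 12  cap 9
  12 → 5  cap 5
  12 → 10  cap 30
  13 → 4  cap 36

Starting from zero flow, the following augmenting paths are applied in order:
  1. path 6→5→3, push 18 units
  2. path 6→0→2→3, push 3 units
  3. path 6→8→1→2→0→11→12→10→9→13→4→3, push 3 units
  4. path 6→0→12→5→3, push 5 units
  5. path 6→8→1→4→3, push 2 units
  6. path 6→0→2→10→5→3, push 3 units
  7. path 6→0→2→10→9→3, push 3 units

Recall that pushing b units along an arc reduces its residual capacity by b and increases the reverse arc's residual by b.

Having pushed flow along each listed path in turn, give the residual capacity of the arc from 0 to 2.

Residual capacity of (0,2): 22

after path 1 (6→5→3, push 18): res(0,2)=28
after path 2 (6→0→2→3, push 3): res(0,2)=25
after path 3 (6→8→1→2→0→11→12→10→9→13→4→3, push 3): res(0,2)=28
after path 4 (6→0→12→5→3, push 5): res(0,2)=28
after path 5 (6→8→1→4→3, push 2): res(0,2)=28
after path 6 (6→0→2→10→5→3, push 3): res(0,2)=25
after path 7 (6→0→2→10→9→3, push 3): res(0,2)=22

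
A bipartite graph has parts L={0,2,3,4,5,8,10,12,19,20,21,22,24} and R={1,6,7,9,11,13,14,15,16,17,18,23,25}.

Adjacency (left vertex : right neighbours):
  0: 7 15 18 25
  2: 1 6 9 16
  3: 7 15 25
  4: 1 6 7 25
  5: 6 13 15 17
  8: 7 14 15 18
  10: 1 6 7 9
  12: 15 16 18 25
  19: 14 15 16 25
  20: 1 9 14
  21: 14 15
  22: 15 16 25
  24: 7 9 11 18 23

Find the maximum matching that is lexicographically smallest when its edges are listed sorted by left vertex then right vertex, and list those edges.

|M| = 11 (so the lex-smallest maximum matching has 11 edges)
process left vertices in ascending order; for each, take the smallest-labelled available neighbour that still permits 11 edges overall, or leave it unmatched if none does
lex-smallest matching: {0-7, 2-1, 3-15, 4-6, 5-13, 8-14, 10-9, 12-18, 19-16, 22-25, 24-11}

Lex-smallest maximum matching: {(0,7), (2,1), (3,15), (4,6), (5,13), (8,14), (10,9), (12,18), (19,16), (22,25), (24,11)}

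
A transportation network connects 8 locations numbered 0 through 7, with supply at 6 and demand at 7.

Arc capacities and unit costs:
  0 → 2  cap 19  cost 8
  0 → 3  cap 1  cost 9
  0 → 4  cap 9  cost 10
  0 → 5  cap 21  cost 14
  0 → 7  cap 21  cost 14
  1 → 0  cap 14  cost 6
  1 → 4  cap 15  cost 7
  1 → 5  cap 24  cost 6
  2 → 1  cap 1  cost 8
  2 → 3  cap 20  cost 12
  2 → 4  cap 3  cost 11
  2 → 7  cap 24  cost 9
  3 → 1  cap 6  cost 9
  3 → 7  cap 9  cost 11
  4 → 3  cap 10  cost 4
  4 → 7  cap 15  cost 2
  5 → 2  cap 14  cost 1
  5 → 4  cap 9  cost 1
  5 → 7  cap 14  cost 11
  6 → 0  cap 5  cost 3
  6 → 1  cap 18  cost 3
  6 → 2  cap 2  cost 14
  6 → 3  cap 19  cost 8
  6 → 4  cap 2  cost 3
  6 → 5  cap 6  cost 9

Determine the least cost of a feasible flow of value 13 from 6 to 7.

Minimum cost for 13 units: 142

shortest-cost path #1: 6→4→7 push 2 @ unit cost 5 (adds 10)
shortest-cost path #2: 6→1→4→7 push 11 @ unit cost 12 (adds 132)
total cost = 142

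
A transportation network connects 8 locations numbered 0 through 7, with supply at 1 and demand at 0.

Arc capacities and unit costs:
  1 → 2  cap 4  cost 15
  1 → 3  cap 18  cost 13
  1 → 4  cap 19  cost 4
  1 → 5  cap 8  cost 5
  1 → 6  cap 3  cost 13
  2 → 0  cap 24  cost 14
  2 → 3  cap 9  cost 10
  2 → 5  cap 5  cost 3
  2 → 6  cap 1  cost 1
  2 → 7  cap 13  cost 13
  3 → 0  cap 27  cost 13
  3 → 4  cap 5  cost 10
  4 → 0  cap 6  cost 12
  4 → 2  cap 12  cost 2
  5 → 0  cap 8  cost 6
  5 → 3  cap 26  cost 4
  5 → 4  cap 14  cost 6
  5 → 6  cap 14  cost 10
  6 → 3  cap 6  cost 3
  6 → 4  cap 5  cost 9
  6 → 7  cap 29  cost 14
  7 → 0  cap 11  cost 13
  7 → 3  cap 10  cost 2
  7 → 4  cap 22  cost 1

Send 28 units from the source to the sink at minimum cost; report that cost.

shortest-cost path #1: 1→5→0 push 8 @ unit cost 11 (adds 88)
shortest-cost path #2: 1→4→0 push 6 @ unit cost 16 (adds 96)
shortest-cost path #3: 1→4→2→0 push 12 @ unit cost 20 (adds 240)
shortest-cost path #4: 1→3→0 push 2 @ unit cost 26 (adds 52)
total cost = 476

Minimum cost for 28 units: 476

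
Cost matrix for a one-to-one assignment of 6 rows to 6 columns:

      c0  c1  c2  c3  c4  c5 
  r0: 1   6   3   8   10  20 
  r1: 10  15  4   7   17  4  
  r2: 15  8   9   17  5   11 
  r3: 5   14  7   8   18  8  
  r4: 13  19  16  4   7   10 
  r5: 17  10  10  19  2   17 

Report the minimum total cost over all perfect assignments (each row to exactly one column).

Minimum assignment cost: 26

one of 2 optimal assignments: row0→col0 (cost 1), row1→col5 (cost 4), row2→col1 (cost 8), row3→col2 (cost 7), row4→col3 (cost 4), row5→col4 (cost 2)
total = 1 + 4 + 8 + 7 + 4 + 2 = 26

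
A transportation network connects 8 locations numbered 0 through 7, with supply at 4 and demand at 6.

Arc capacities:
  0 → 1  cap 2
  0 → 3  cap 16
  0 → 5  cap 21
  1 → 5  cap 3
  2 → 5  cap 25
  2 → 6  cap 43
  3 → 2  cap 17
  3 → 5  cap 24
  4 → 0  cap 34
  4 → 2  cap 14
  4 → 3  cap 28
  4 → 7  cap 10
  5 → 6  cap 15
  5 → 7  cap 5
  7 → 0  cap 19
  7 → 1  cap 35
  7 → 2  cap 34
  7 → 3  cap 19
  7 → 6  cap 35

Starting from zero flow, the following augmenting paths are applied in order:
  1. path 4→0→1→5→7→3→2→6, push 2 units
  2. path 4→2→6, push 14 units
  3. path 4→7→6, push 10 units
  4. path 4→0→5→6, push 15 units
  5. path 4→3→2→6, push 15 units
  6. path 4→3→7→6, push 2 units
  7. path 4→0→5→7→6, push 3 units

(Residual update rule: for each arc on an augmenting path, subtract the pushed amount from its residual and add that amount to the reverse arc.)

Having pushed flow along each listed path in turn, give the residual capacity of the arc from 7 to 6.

after path 1 (4→0→1→5→7→3→2→6, push 2): res(7,6)=35
after path 2 (4→2→6, push 14): res(7,6)=35
after path 3 (4→7→6, push 10): res(7,6)=25
after path 4 (4→0→5→6, push 15): res(7,6)=25
after path 5 (4→3→2→6, push 15): res(7,6)=25
after path 6 (4→3→7→6, push 2): res(7,6)=23
after path 7 (4→0→5→7→6, push 3): res(7,6)=20

Residual capacity of (7,6): 20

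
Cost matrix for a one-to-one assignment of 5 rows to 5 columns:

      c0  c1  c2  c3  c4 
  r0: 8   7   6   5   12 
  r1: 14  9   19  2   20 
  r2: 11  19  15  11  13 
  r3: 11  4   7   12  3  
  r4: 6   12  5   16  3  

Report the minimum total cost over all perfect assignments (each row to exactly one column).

optimal assignment: row0→col2 (cost 6), row1→col3 (cost 2), row2→col0 (cost 11), row3→col1 (cost 4), row4→col4 (cost 3)
total = 6 + 2 + 11 + 4 + 3 = 26

Minimum assignment cost: 26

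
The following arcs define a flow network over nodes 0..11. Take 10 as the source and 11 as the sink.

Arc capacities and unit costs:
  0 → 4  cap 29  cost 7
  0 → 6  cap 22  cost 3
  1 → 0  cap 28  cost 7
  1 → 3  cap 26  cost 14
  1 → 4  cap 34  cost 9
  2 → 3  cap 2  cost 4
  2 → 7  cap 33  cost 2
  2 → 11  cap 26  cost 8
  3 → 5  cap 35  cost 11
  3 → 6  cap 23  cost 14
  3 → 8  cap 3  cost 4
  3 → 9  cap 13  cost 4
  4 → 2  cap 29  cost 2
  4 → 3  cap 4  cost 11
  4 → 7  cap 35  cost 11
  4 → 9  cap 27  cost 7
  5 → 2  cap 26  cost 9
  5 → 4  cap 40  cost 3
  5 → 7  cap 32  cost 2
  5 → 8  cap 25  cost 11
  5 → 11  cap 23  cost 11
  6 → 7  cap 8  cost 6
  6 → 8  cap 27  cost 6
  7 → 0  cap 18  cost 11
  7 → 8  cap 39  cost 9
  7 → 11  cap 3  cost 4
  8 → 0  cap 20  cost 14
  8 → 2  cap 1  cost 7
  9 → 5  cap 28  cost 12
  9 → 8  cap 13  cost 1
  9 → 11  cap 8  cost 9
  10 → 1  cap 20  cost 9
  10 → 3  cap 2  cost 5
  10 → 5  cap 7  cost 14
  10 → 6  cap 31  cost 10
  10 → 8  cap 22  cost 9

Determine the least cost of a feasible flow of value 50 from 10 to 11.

Minimum cost for 50 units: 1669

shortest-cost path #1: 10→3→9→11 push 2 @ unit cost 18 (adds 36)
shortest-cost path #2: 10→5→7→11 push 3 @ unit cost 20 (adds 60)
shortest-cost path #3: 10→8→2→11 push 1 @ unit cost 24 (adds 24)
shortest-cost path #4: 10→5→11 push 4 @ unit cost 25 (adds 100)
shortest-cost path #5: 10→6→7→5→11 push 3 @ unit cost 25 (adds 75)
shortest-cost path #6: 10→1→4→2→11 push 20 @ unit cost 28 (adds 560)
shortest-cost path #7: 10→8→0→4→2→11 push 5 @ unit cost 40 (adds 200)
shortest-cost path #8: 10→8→0→4→9→11 push 6 @ unit cost 46 (adds 276)
shortest-cost path #9: 10→8→0→4→9→3→5→11 push 2 @ unit cost 55 (adds 110)
shortest-cost path #10: 10→8→0→4→1→3→5→11 push 4 @ unit cost 57 (adds 228)
total cost = 1669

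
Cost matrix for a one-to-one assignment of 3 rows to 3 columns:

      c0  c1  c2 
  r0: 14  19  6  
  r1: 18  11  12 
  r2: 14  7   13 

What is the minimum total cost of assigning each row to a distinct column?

Minimum assignment cost: 31

one of 2 optimal assignments: row0→col2 (cost 6), row1→col0 (cost 18), row2→col1 (cost 7)
total = 6 + 18 + 7 = 31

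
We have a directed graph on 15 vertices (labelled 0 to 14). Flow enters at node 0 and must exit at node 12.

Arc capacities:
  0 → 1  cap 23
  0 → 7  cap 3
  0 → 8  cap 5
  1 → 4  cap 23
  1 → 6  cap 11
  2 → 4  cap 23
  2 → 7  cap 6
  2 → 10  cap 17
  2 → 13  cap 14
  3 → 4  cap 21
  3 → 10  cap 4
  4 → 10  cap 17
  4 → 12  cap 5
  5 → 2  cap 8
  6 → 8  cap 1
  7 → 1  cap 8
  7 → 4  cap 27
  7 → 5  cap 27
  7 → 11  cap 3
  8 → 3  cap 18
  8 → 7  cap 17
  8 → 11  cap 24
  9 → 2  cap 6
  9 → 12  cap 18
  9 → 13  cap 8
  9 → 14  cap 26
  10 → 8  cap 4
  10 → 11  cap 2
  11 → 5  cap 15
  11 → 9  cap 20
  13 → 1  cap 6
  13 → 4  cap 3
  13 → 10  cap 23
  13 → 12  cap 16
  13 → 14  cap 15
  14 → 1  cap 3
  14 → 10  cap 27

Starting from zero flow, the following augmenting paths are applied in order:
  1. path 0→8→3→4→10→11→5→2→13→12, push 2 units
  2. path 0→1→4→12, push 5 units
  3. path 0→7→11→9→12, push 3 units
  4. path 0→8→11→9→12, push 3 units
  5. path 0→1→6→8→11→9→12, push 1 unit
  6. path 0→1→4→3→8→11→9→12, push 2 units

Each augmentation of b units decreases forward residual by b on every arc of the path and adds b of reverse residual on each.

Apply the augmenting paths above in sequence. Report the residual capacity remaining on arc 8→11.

Residual capacity of (8,11): 18

after path 1 (0→8→3→4→10→11→5→2→13→12, push 2): res(8,11)=24
after path 2 (0→1→4→12, push 5): res(8,11)=24
after path 3 (0→7→11→9→12, push 3): res(8,11)=24
after path 4 (0→8→11→9→12, push 3): res(8,11)=21
after path 5 (0→1→6→8→11→9→12, push 1): res(8,11)=20
after path 6 (0→1→4→3→8→11→9→12, push 2): res(8,11)=18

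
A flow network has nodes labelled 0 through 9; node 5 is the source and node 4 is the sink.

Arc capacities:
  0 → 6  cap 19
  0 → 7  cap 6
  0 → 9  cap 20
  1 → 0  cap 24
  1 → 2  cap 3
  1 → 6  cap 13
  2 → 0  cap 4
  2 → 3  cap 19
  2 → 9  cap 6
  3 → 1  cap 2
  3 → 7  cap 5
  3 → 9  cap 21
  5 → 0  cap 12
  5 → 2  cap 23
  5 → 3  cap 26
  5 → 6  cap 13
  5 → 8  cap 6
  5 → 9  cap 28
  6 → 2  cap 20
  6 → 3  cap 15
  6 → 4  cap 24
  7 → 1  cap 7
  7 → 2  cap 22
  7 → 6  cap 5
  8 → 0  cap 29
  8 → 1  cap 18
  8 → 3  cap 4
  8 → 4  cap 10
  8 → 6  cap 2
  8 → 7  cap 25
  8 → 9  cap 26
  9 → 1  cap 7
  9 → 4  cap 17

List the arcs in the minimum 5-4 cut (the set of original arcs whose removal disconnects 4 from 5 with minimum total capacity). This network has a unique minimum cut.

augment #1: 5→6→4 push 13
augment #2: 5→8→4 push 6
augment #3: 5→9→4 push 17
augment #4: 5→0→6→4 push 11
max flow = 47; residual-reachable set from 5 gives S-side
cut edges (S→T): {(5,8), (6,4), (9,4)} total cap 47

Min-cut arcs: {(5,8), (6,4), (9,4)} (total capacity 47)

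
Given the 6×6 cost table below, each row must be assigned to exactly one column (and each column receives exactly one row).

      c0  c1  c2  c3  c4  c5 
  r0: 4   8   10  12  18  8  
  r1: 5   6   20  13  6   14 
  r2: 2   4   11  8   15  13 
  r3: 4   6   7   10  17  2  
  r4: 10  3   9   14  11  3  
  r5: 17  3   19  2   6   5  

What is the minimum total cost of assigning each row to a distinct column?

optimal assignment: row0→col2 (cost 10), row1→col4 (cost 6), row2→col0 (cost 2), row3→col5 (cost 2), row4→col1 (cost 3), row5→col3 (cost 2)
total = 10 + 6 + 2 + 2 + 3 + 2 = 25

Minimum assignment cost: 25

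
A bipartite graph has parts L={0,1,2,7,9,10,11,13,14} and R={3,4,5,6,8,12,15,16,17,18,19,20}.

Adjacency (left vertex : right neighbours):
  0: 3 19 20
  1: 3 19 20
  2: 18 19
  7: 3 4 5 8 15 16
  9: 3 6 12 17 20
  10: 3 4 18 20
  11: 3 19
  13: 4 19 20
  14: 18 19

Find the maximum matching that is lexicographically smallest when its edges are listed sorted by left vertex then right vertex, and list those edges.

|M| = 7 (so the lex-smallest maximum matching has 7 edges)
process left vertices in ascending order; for each, take the smallest-labelled available neighbour that still permits 7 edges overall, or leave it unmatched if none does
lex-smallest matching: {0-3, 1-19, 2-18, 7-5, 9-6, 10-4, 13-20}

Lex-smallest maximum matching: {(0,3), (1,19), (2,18), (7,5), (9,6), (10,4), (13,20)}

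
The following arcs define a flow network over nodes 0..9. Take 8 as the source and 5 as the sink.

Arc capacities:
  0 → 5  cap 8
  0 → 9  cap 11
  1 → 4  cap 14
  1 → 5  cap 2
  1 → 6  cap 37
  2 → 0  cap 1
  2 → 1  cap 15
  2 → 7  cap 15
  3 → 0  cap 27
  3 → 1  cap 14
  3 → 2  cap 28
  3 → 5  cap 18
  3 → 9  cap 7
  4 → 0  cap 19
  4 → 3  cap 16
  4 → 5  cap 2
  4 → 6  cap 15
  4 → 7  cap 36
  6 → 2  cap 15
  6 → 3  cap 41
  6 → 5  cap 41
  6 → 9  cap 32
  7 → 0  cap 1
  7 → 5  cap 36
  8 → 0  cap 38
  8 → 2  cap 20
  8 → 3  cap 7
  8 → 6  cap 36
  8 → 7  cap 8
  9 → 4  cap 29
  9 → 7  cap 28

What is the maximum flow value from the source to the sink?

Maximum flow value: 90

augment #1: 8→0→5 bottleneck 8, total now 8
augment #2: 8→3→5 bottleneck 7, total now 15
augment #3: 8→6→5 bottleneck 36, total now 51
augment #4: 8→7→5 bottleneck 8, total now 59
augment #5: 8→2→1→5 bottleneck 2, total now 61
augment #6: 8→2→7→5 bottleneck 15, total now 76
augment #7: 8→0→9→4→5 bottleneck 2, total now 78
augment #8: 8→0→9→7→5 bottleneck 9, total now 87
augment #9: 8→2→1→6→5 bottleneck 3, total now 90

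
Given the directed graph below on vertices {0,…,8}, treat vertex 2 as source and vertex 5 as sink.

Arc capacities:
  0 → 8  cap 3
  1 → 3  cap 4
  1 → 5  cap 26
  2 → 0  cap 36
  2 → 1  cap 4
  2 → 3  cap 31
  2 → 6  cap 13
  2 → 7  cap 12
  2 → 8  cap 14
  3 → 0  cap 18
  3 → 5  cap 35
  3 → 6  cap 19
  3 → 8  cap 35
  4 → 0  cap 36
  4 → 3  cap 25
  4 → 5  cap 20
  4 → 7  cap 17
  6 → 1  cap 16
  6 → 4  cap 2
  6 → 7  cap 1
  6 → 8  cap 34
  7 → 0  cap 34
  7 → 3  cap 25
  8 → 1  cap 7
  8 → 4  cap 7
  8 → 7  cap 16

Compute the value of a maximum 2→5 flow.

Maximum flow value: 70

augment #1: 2→1→5 bottleneck 4, total now 4
augment #2: 2→3→5 bottleneck 31, total now 35
augment #3: 2→6→1→5 bottleneck 13, total now 48
augment #4: 2→7→3→5 bottleneck 4, total now 52
augment #5: 2→8→1→5 bottleneck 7, total now 59
augment #6: 2→8→4→5 bottleneck 7, total now 66
augment #7: 2→7→3→6→1→5 bottleneck 2, total now 68
augment #8: 2→7→3→6→4→5 bottleneck 2, total now 70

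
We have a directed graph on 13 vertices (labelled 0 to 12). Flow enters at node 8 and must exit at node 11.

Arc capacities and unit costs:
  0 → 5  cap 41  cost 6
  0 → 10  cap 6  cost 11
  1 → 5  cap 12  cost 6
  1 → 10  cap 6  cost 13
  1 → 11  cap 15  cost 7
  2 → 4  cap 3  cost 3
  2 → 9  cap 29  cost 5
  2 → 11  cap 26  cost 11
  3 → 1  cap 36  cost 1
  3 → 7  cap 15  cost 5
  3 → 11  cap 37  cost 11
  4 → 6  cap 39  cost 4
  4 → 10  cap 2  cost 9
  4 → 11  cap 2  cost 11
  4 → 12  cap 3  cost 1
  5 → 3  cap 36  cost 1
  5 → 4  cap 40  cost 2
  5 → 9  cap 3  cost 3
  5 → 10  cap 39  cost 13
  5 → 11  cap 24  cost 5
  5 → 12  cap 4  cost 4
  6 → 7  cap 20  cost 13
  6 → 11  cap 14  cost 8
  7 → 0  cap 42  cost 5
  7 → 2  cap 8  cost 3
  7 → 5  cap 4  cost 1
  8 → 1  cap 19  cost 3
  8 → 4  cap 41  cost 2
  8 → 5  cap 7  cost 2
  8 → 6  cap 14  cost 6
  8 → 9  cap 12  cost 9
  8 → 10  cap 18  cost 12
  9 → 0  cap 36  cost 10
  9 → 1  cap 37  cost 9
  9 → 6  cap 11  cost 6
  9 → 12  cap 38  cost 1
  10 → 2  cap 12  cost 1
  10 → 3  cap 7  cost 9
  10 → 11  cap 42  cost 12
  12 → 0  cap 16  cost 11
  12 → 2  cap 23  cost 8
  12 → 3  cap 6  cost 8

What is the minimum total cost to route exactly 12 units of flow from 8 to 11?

shortest-cost path #1: 8→5→11 push 7 @ unit cost 7 (adds 49)
shortest-cost path #2: 8→1→11 push 5 @ unit cost 10 (adds 50)
total cost = 99

Minimum cost for 12 units: 99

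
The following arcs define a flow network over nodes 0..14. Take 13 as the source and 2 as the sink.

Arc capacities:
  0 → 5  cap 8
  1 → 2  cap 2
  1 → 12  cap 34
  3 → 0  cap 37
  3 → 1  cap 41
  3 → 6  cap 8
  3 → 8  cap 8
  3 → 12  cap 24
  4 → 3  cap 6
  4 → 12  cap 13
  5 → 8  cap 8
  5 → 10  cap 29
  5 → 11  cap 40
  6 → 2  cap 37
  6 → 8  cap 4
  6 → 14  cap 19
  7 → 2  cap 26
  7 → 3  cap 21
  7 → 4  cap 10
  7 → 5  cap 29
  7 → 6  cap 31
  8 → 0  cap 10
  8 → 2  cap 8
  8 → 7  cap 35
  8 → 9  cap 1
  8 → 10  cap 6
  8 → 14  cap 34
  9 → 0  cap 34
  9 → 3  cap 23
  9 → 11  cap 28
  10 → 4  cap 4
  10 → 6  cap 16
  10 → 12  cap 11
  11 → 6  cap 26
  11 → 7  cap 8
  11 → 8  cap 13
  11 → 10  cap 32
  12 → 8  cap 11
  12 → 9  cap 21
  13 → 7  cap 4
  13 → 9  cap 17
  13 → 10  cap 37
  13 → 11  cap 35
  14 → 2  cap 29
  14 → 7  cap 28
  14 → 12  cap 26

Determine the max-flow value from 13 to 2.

Maximum flow value: 87

augment #1: 13→7→2 bottleneck 4, total now 4
augment #2: 13→10→6→2 bottleneck 16, total now 20
augment #3: 13→11→6→2 bottleneck 21, total now 41
augment #4: 13→11→7→2 bottleneck 8, total now 49
augment #5: 13→11→8→2 bottleneck 6, total now 55
augment #6: 13→9→3→1→2 bottleneck 2, total now 57
augment #7: 13→9→3→8→2 bottleneck 2, total now 59
augment #8: 13→9→3→6→14→2 bottleneck 8, total now 67
augment #9: 13→9→3→8→7→2 bottleneck 5, total now 72
augment #10: 13→10→12→8→7→2 bottleneck 9, total now 81
augment #11: 13→10→12→8→14→2 bottleneck 2, total now 83
augment #12: 13→10→4→3→8→14→2 bottleneck 1, total now 84
augment #13: 13→10→4→3→0→5→8→14→2 bottleneck 3, total now 87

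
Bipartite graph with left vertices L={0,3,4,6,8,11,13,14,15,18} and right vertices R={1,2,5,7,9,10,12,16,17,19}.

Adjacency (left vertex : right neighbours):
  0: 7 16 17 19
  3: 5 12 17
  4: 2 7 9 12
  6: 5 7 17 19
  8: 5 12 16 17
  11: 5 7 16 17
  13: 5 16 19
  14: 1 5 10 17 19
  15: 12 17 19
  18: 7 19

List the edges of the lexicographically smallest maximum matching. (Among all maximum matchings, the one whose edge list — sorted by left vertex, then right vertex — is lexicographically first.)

|M| = 8 (so the lex-smallest maximum matching has 8 edges)
process left vertices in ascending order; for each, take the smallest-labelled available neighbour that still permits 8 edges overall, or leave it unmatched if none does
lex-smallest matching: {0-7, 3-5, 4-2, 6-17, 8-12, 11-16, 13-19, 14-1}

Lex-smallest maximum matching: {(0,7), (3,5), (4,2), (6,17), (8,12), (11,16), (13,19), (14,1)}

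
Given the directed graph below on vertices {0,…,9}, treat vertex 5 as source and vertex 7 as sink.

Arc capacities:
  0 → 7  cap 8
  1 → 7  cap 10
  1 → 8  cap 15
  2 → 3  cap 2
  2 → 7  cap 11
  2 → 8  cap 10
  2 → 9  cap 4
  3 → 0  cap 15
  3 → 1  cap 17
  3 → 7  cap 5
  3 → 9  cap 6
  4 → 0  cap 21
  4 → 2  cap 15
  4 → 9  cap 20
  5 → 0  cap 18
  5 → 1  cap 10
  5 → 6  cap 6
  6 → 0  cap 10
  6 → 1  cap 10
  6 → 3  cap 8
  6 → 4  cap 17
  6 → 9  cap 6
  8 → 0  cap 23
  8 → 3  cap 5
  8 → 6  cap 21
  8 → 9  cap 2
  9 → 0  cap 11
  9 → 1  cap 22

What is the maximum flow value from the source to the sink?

Maximum flow value: 24

augment #1: 5→0→7 bottleneck 8, total now 8
augment #2: 5→1→7 bottleneck 10, total now 18
augment #3: 5→6→3→7 bottleneck 5, total now 23
augment #4: 5→6→4→2→7 bottleneck 1, total now 24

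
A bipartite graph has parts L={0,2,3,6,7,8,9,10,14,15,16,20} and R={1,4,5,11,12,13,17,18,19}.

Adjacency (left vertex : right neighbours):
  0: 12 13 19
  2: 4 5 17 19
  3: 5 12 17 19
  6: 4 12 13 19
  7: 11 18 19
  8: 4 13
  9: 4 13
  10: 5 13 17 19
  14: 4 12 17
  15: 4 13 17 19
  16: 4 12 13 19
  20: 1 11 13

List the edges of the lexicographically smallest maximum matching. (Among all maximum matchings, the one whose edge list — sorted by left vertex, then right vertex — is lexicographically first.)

|M| = 8 (so the lex-smallest maximum matching has 8 edges)
process left vertices in ascending order; for each, take the smallest-labelled available neighbour that still permits 8 edges overall, or leave it unmatched if none does
lex-smallest matching: {0-12, 2-4, 3-5, 6-13, 7-11, 10-17, 15-19, 20-1}

Lex-smallest maximum matching: {(0,12), (2,4), (3,5), (6,13), (7,11), (10,17), (15,19), (20,1)}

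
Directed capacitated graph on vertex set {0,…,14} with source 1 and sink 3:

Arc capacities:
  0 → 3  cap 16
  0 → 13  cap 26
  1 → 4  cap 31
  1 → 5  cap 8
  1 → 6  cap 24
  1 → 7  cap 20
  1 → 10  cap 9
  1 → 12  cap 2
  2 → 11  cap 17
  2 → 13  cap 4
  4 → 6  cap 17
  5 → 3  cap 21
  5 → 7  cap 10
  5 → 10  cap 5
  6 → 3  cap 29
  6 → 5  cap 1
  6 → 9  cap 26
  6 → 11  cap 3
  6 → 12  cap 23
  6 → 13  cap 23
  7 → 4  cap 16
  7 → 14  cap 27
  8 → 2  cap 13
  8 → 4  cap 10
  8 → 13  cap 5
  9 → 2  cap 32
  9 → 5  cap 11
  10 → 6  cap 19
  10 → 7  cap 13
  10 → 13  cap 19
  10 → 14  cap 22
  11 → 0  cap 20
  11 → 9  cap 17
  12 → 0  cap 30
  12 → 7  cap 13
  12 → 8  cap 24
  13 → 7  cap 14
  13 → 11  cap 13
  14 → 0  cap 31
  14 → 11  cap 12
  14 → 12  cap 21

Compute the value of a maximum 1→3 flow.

augment #1: 1→5→3 bottleneck 8, total now 8
augment #2: 1→6→3 bottleneck 24, total now 32
augment #3: 1→4→6→3 bottleneck 5, total now 37
augment #4: 1→12→0→3 bottleneck 2, total now 39
augment #5: 1→4→6→5→3 bottleneck 1, total now 40
augment #6: 1→7→14→0→3 bottleneck 14, total now 54
augment #7: 1→4→6→9→5→3 bottleneck 11, total now 65

Maximum flow value: 65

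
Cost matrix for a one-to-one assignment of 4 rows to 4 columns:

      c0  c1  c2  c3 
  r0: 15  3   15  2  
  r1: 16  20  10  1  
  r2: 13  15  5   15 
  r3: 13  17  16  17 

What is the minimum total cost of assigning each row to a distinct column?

Minimum assignment cost: 22

optimal assignment: row0→col1 (cost 3), row1→col3 (cost 1), row2→col2 (cost 5), row3→col0 (cost 13)
total = 3 + 1 + 5 + 13 = 22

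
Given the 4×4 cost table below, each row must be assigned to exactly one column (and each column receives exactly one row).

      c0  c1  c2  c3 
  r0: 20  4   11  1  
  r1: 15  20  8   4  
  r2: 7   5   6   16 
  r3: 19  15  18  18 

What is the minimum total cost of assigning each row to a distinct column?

Minimum assignment cost: 31

optimal assignment: row0→col3 (cost 1), row1→col2 (cost 8), row2→col0 (cost 7), row3→col1 (cost 15)
total = 1 + 8 + 7 + 15 = 31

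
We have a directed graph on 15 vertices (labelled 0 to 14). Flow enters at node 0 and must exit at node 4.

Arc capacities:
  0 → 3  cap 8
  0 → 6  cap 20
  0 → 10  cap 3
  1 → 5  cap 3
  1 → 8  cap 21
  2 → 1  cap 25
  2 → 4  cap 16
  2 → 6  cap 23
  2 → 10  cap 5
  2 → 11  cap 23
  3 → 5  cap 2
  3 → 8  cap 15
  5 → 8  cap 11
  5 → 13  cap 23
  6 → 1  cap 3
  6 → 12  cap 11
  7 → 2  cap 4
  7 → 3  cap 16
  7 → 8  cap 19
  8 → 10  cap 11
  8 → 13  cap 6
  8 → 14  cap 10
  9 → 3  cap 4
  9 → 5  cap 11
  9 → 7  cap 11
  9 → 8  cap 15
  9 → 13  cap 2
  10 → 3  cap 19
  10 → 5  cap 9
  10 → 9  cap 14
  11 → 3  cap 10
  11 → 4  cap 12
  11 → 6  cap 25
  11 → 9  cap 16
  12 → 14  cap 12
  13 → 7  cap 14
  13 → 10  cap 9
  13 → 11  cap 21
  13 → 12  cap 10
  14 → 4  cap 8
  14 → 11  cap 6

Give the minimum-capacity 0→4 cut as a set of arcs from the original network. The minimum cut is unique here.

augment #1: 0→3→8→14→4 push 8
augment #2: 0→6→12→14→11→4 push 6
augment #3: 0→10→5→13→11→4 push 3
augment #4: 0→6→1→5→13→11→4 push 3
augment #5: 0→6→12→14→8→13→7→2→4 push 4
max flow = 24; residual-reachable set from 0 gives S-side
cut edges (S→T): {(7,2), (11,4), (14,4)} total cap 24

Min-cut arcs: {(7,2), (11,4), (14,4)} (total capacity 24)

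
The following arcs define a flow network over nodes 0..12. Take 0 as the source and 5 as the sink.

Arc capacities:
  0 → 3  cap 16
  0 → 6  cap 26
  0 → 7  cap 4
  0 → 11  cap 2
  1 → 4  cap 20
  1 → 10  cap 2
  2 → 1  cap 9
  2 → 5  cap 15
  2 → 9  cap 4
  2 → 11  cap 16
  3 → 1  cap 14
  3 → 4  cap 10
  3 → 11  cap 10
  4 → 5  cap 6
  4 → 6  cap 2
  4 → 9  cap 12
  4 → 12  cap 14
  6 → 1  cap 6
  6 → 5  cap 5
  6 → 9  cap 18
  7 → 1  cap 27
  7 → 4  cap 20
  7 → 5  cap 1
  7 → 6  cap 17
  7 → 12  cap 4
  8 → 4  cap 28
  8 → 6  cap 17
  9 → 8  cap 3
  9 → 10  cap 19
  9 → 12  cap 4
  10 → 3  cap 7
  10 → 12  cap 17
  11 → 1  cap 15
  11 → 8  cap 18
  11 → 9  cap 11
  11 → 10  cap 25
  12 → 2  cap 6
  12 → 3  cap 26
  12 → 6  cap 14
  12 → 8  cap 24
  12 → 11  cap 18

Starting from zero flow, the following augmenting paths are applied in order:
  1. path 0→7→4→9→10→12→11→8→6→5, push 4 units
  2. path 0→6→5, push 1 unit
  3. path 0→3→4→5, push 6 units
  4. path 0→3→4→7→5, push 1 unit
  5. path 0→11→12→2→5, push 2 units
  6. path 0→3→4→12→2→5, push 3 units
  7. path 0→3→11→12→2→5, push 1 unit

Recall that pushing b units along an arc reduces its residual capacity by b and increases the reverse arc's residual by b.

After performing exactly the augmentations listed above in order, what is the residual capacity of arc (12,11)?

Residual capacity of (12,11): 17

after path 1 (0→7→4→9→10→12→11→8→6→5, push 4): res(12,11)=14
after path 2 (0→6→5, push 1): res(12,11)=14
after path 3 (0→3→4→5, push 6): res(12,11)=14
after path 4 (0→3→4→7→5, push 1): res(12,11)=14
after path 5 (0→11→12→2→5, push 2): res(12,11)=16
after path 6 (0→3→4→12→2→5, push 3): res(12,11)=16
after path 7 (0→3→11→12→2→5, push 1): res(12,11)=17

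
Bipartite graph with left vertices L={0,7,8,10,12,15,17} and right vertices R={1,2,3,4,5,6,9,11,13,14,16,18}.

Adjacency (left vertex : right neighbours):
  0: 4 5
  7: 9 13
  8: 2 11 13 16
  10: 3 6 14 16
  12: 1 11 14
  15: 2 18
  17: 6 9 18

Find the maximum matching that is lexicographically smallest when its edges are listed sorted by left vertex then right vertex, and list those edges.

Lex-smallest maximum matching: {(0,4), (7,9), (8,2), (10,3), (12,1), (15,18), (17,6)}

|M| = 7 (so the lex-smallest maximum matching has 7 edges)
process left vertices in ascending order; for each, take the smallest-labelled available neighbour that still permits 7 edges overall, or leave it unmatched if none does
lex-smallest matching: {0-4, 7-9, 8-2, 10-3, 12-1, 15-18, 17-6}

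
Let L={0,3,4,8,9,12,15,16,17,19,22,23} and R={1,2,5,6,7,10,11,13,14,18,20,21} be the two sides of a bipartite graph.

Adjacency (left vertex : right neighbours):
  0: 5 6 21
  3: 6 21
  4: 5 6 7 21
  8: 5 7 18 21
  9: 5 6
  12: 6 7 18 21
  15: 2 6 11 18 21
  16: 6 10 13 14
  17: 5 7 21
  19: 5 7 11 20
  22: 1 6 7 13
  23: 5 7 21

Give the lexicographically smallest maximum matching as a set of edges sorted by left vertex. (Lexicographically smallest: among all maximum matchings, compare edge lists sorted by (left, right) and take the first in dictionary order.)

Lex-smallest maximum matching: {(0,5), (3,6), (4,7), (8,18), (12,21), (15,2), (16,10), (19,11), (22,1)}

|M| = 9 (so the lex-smallest maximum matching has 9 edges)
process left vertices in ascending order; for each, take the smallest-labelled available neighbour that still permits 9 edges overall, or leave it unmatched if none does
lex-smallest matching: {0-5, 3-6, 4-7, 8-18, 12-21, 15-2, 16-10, 19-11, 22-1}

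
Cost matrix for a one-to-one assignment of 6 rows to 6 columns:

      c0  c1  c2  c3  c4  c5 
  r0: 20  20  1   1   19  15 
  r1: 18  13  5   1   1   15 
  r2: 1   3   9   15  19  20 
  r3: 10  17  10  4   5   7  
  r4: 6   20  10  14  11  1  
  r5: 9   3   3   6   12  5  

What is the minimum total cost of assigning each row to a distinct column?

Minimum assignment cost: 11

optimal assignment: row0→col2 (cost 1), row1→col4 (cost 1), row2→col0 (cost 1), row3→col3 (cost 4), row4→col5 (cost 1), row5→col1 (cost 3)
total = 1 + 1 + 1 + 4 + 1 + 3 = 11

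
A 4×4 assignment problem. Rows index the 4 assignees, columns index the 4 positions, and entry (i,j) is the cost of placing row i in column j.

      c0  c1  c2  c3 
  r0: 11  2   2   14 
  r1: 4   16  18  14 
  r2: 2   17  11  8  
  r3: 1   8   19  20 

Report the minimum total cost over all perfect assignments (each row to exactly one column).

Minimum assignment cost: 22

optimal assignment: row0→col2 (cost 2), row1→col0 (cost 4), row2→col3 (cost 8), row3→col1 (cost 8)
total = 2 + 4 + 8 + 8 = 22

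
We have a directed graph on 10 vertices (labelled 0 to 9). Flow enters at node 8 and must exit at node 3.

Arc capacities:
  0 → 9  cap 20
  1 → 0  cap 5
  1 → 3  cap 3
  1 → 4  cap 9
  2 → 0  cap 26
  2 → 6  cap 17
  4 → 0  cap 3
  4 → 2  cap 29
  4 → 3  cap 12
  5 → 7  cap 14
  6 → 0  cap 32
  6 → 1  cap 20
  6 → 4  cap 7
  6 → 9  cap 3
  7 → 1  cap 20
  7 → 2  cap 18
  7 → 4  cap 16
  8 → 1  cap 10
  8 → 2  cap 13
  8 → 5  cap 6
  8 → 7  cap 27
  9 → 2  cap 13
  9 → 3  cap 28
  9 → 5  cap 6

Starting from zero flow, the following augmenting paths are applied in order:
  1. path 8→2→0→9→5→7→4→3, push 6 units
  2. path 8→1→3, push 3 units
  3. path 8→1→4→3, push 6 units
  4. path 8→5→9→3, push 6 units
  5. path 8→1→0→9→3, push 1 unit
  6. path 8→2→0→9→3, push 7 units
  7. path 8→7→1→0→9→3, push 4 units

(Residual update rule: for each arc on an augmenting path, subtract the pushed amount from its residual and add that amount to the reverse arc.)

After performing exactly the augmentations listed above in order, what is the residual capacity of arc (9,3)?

after path 1 (8→2→0→9→5→7→4→3, push 6): res(9,3)=28
after path 2 (8→1→3, push 3): res(9,3)=28
after path 3 (8→1→4→3, push 6): res(9,3)=28
after path 4 (8→5→9→3, push 6): res(9,3)=22
after path 5 (8→1→0→9→3, push 1): res(9,3)=21
after path 6 (8→2→0→9→3, push 7): res(9,3)=14
after path 7 (8→7→1→0→9→3, push 4): res(9,3)=10

Residual capacity of (9,3): 10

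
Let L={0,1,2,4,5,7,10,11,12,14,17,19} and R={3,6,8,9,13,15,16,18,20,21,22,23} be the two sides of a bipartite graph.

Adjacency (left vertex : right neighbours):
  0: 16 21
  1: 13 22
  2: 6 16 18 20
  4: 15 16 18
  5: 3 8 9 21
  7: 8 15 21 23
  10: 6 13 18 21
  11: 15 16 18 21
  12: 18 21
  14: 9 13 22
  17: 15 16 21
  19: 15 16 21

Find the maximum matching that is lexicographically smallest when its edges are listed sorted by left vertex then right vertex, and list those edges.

Lex-smallest maximum matching: {(0,16), (1,13), (2,20), (4,15), (5,3), (7,8), (10,6), (11,18), (12,21), (14,9)}

|M| = 10 (so the lex-smallest maximum matching has 10 edges)
process left vertices in ascending order; for each, take the smallest-labelled available neighbour that still permits 10 edges overall, or leave it unmatched if none does
lex-smallest matching: {0-16, 1-13, 2-20, 4-15, 5-3, 7-8, 10-6, 11-18, 12-21, 14-9}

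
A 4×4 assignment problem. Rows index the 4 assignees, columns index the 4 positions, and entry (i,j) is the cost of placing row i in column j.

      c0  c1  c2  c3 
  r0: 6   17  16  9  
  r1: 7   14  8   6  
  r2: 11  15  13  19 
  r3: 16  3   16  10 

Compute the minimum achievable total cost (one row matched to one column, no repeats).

Minimum assignment cost: 28

optimal assignment: row0→col0 (cost 6), row1→col3 (cost 6), row2→col2 (cost 13), row3→col1 (cost 3)
total = 6 + 6 + 13 + 3 = 28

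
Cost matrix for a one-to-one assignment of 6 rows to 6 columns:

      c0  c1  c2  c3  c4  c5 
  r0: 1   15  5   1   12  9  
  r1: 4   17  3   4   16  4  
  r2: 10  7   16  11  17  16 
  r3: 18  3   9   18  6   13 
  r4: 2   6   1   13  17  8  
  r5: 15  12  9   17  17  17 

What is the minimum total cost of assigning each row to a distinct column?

Minimum assignment cost: 29

optimal assignment: row0→col3 (cost 1), row1→col5 (cost 4), row2→col1 (cost 7), row3→col4 (cost 6), row4→col0 (cost 2), row5→col2 (cost 9)
total = 1 + 4 + 7 + 6 + 2 + 9 = 29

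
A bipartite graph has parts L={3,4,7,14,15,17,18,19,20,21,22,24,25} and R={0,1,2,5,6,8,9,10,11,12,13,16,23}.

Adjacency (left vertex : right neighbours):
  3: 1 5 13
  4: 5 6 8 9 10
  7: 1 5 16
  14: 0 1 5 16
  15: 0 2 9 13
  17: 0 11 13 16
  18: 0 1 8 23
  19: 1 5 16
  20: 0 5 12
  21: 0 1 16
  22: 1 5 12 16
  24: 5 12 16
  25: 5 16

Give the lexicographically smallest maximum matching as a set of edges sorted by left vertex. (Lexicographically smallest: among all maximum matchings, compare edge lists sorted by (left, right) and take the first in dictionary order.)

Lex-smallest maximum matching: {(3,13), (4,6), (7,1), (14,0), (15,2), (17,11), (18,8), (19,5), (20,12), (21,16)}

|M| = 10 (so the lex-smallest maximum matching has 10 edges)
process left vertices in ascending order; for each, take the smallest-labelled available neighbour that still permits 10 edges overall, or leave it unmatched if none does
lex-smallest matching: {3-13, 4-6, 7-1, 14-0, 15-2, 17-11, 18-8, 19-5, 20-12, 21-16}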